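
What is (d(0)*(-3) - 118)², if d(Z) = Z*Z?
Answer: 13924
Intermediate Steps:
d(Z) = Z²
(d(0)*(-3) - 118)² = (0²*(-3) - 118)² = (0*(-3) - 118)² = (0 - 118)² = (-118)² = 13924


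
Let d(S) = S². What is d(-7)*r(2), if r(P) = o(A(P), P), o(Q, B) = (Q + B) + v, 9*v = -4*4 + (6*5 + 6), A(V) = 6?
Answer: 4508/9 ≈ 500.89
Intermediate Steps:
v = 20/9 (v = (-4*4 + (6*5 + 6))/9 = (-16 + (30 + 6))/9 = (-16 + 36)/9 = (⅑)*20 = 20/9 ≈ 2.2222)
o(Q, B) = 20/9 + B + Q (o(Q, B) = (Q + B) + 20/9 = (B + Q) + 20/9 = 20/9 + B + Q)
r(P) = 74/9 + P (r(P) = 20/9 + P + 6 = 74/9 + P)
d(-7)*r(2) = (-7)²*(74/9 + 2) = 49*(92/9) = 4508/9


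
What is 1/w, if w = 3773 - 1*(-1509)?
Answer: 1/5282 ≈ 0.00018932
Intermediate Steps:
w = 5282 (w = 3773 + 1509 = 5282)
1/w = 1/5282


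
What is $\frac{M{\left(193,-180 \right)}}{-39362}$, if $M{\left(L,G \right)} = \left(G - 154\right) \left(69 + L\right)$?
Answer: $\frac{43754}{19681} \approx 2.2232$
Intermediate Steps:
$M{\left(L,G \right)} = \left(-154 + G\right) \left(69 + L\right)$
$\frac{M{\left(193,-180 \right)}}{-39362} = \frac{-10626 - 29722 + 69 \left(-180\right) - 34740}{-39362} = \left(-10626 - 29722 - 12420 - 34740\right) \left(- \frac{1}{39362}\right) = \left(-87508\right) \left(- \frac{1}{39362}\right) = \frac{43754}{19681}$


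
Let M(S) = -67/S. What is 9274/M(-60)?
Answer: 556440/67 ≈ 8305.1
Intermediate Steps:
9274/M(-60) = 9274/((-67/(-60))) = 9274/((-67*(-1/60))) = 9274/(67/60) = 9274*(60/67) = 556440/67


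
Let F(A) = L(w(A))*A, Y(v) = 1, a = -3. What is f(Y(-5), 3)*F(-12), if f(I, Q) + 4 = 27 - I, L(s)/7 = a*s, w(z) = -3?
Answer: -16632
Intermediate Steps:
L(s) = -21*s (L(s) = 7*(-3*s) = -21*s)
f(I, Q) = 23 - I (f(I, Q) = -4 + (27 - I) = 23 - I)
F(A) = 63*A (F(A) = (-21*(-3))*A = 63*A)
f(Y(-5), 3)*F(-12) = (23 - 1*1)*(63*(-12)) = (23 - 1)*(-756) = 22*(-756) = -16632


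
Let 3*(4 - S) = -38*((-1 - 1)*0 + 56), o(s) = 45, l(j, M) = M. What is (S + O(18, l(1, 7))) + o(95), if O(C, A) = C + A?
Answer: 2350/3 ≈ 783.33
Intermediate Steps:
S = 2140/3 (S = 4 - (-38)*((-1 - 1)*0 + 56)/3 = 4 - (-38)*(-2*0 + 56)/3 = 4 - (-38)*(0 + 56)/3 = 4 - (-38)*56/3 = 4 - 1/3*(-2128) = 4 + 2128/3 = 2140/3 ≈ 713.33)
O(C, A) = A + C
(S + O(18, l(1, 7))) + o(95) = (2140/3 + (7 + 18)) + 45 = (2140/3 + 25) + 45 = 2215/3 + 45 = 2350/3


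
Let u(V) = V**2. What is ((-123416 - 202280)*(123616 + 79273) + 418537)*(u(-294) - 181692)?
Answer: 6294489542269992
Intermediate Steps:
((-123416 - 202280)*(123616 + 79273) + 418537)*(u(-294) - 181692) = ((-123416 - 202280)*(123616 + 79273) + 418537)*((-294)**2 - 181692) = (-325696*202889 + 418537)*(86436 - 181692) = (-66080135744 + 418537)*(-95256) = -66079717207*(-95256) = 6294489542269992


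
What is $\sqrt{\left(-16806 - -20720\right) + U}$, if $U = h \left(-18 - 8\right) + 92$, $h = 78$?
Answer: $\sqrt{1978} \approx 44.475$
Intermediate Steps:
$U = -1936$ ($U = 78 \left(-18 - 8\right) + 92 = 78 \left(-26\right) + 92 = -2028 + 92 = -1936$)
$\sqrt{\left(-16806 - -20720\right) + U} = \sqrt{\left(-16806 - -20720\right) - 1936} = \sqrt{\left(-16806 + 20720\right) - 1936} = \sqrt{3914 - 1936} = \sqrt{1978}$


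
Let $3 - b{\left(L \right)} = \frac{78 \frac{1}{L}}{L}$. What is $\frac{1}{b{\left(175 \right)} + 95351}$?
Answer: $\frac{30625}{2920216172} \approx 1.0487 \cdot 10^{-5}$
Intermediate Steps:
$b{\left(L \right)} = 3 - \frac{78}{L^{2}}$ ($b{\left(L \right)} = 3 - \frac{78 \frac{1}{L}}{L} = 3 - \frac{78}{L^{2}}$)
$\frac{1}{b{\left(175 \right)} + 95351} = \frac{1}{\left(3 - \frac{78}{30625}\right) + 95351} = \frac{1}{\frac{91797}{30625} + 95351} = \frac{1}{\frac{2920216172}{30625}} = \frac{30625}{2920216172}$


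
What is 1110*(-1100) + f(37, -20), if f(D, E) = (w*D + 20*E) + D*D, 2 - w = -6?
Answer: -1219735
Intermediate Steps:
w = 8 (w = 2 - 1*(-6) = 2 + 6 = 8)
f(D, E) = D**2 + 8*D + 20*E (f(D, E) = (8*D + 20*E) + D*D = (8*D + 20*E) + D**2 = D**2 + 8*D + 20*E)
1110*(-1100) + f(37, -20) = 1110*(-1100) + (37**2 + 8*37 + 20*(-20)) = -1221000 + (1369 + 296 - 400) = -1221000 + 1265 = -1219735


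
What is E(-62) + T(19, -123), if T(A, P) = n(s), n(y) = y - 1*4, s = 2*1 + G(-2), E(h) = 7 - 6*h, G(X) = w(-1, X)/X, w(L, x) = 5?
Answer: 749/2 ≈ 374.50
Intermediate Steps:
G(X) = 5/X
s = -1/2 (s = 2*1 + 5/(-2) = 2 + 5*(-1/2) = 2 - 5/2 = -1/2 ≈ -0.50000)
n(y) = -4 + y (n(y) = y - 4 = -4 + y)
T(A, P) = -9/2 (T(A, P) = -4 - 1/2 = -9/2)
E(-62) + T(19, -123) = (7 - 6*(-62)) - 9/2 = (7 + 372) - 9/2 = 379 - 9/2 = 749/2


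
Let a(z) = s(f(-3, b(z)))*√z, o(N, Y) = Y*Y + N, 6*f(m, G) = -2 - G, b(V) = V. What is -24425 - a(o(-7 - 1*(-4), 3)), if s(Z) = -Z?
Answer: -24425 - 4*√6/3 ≈ -24428.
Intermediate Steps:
f(m, G) = -⅓ - G/6 (f(m, G) = (-2 - G)/6 = -⅓ - G/6)
o(N, Y) = N + Y² (o(N, Y) = Y² + N = N + Y²)
a(z) = √z*(⅓ + z/6) (a(z) = (-(-⅓ - z/6))*√z = (⅓ + z/6)*√z = √z*(⅓ + z/6))
-24425 - a(o(-7 - 1*(-4), 3)) = -24425 - √((-7 - 1*(-4)) + 3²)*(2 + ((-7 - 1*(-4)) + 3²))/6 = -24425 - √((-7 + 4) + 9)*(2 + ((-7 + 4) + 9))/6 = -24425 - √(-3 + 9)*(2 + (-3 + 9))/6 = -24425 - √6*(2 + 6)/6 = -24425 - √6*8/6 = -24425 - 4*√6/3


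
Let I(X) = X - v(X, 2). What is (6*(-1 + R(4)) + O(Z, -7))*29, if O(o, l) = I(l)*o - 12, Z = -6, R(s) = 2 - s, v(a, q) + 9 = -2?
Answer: -1566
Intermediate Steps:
v(a, q) = -11 (v(a, q) = -9 - 2 = -11)
I(X) = 11 + X (I(X) = X - 1*(-11) = X + 11 = 11 + X)
O(o, l) = -12 + o*(11 + l) (O(o, l) = (11 + l)*o - 12 = o*(11 + l) - 12 = -12 + o*(11 + l))
(6*(-1 + R(4)) + O(Z, -7))*29 = (6*(-1 + (2 - 1*4)) + (-12 - 6*(11 - 7)))*29 = (6*(-1 + (2 - 4)) + (-12 - 6*4))*29 = (6*(-1 - 2) + (-12 - 24))*29 = (6*(-3) - 36)*29 = (-18 - 36)*29 = -54*29 = -1566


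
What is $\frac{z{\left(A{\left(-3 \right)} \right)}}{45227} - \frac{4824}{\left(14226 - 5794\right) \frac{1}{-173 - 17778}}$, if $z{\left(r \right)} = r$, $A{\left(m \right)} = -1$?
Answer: $\frac{489557534777}{47669258} \approx 10270.0$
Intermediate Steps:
$\frac{z{\left(A{\left(-3 \right)} \right)}}{45227} - \frac{4824}{\left(14226 - 5794\right) \frac{1}{-173 - 17778}} = - \frac{1}{45227} - \frac{4824}{\left(14226 - 5794\right) \frac{1}{-173 - 17778}} = \left(-1\right) \frac{1}{45227} - \frac{4824}{8432 \frac{1}{-17951}} = - \frac{1}{45227} - \frac{4824}{8432 \left(- \frac{1}{17951}\right)} = - \frac{1}{45227} - \frac{4824}{- \frac{8432}{17951}} = - \frac{1}{45227} - - \frac{10824453}{1054} = - \frac{1}{45227} + \frac{10824453}{1054} = \frac{489557534777}{47669258}$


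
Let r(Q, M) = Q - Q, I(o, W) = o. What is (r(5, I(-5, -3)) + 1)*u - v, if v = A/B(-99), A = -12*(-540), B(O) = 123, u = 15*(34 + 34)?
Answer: 39660/41 ≈ 967.32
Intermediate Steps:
u = 1020 (u = 15*68 = 1020)
A = 6480
r(Q, M) = 0
v = 2160/41 (v = 6480/123 = 6480*(1/123) = 2160/41 ≈ 52.683)
(r(5, I(-5, -3)) + 1)*u - v = (0 + 1)*1020 - 1*2160/41 = 1*1020 - 2160/41 = 1020 - 2160/41 = 39660/41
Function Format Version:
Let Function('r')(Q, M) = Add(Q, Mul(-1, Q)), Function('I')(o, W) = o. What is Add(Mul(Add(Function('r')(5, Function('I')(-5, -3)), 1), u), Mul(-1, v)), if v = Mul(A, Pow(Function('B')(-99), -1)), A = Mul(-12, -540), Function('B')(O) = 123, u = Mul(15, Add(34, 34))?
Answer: Rational(39660, 41) ≈ 967.32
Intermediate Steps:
u = 1020 (u = Mul(15, 68) = 1020)
A = 6480
Function('r')(Q, M) = 0
v = Rational(2160, 41) (v = Mul(6480, Pow(123, -1)) = Mul(6480, Rational(1, 123)) = Rational(2160, 41) ≈ 52.683)
Add(Mul(Add(Function('r')(5, Function('I')(-5, -3)), 1), u), Mul(-1, v)) = Add(Mul(Add(0, 1), 1020), Mul(-1, Rational(2160, 41))) = Add(Mul(1, 1020), Rational(-2160, 41)) = Add(1020, Rational(-2160, 41)) = Rational(39660, 41)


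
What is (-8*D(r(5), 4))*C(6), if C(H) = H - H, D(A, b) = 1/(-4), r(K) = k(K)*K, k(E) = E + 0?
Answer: 0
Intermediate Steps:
k(E) = E
r(K) = K**2 (r(K) = K*K = K**2)
D(A, b) = -1/4
C(H) = 0
(-8*D(r(5), 4))*C(6) = -8*(-1/4)*0 = 2*0 = 0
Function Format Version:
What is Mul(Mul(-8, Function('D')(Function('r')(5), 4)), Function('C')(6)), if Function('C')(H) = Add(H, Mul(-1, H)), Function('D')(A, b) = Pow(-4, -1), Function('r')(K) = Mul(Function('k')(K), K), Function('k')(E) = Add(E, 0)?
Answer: 0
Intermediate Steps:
Function('k')(E) = E
Function('r')(K) = Pow(K, 2) (Function('r')(K) = Mul(K, K) = Pow(K, 2))
Function('D')(A, b) = Rational(-1, 4)
Function('C')(H) = 0
Mul(Mul(-8, Function('D')(Function('r')(5), 4)), Function('C')(6)) = Mul(Mul(-8, Rational(-1, 4)), 0) = Mul(2, 0) = 0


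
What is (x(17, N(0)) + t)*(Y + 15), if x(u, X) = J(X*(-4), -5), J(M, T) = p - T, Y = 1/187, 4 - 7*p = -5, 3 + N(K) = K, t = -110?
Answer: -185196/119 ≈ -1556.3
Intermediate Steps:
N(K) = -3 + K
p = 9/7 (p = 4/7 - ⅐*(-5) = 4/7 + 5/7 = 9/7 ≈ 1.2857)
Y = 1/187 ≈ 0.0053476
J(M, T) = 9/7 - T
x(u, X) = 44/7 (x(u, X) = 9/7 - 1*(-5) = 9/7 + 5 = 44/7)
(x(17, N(0)) + t)*(Y + 15) = (44/7 - 110)*(1/187 + 15) = -726/7*2806/187 = -185196/119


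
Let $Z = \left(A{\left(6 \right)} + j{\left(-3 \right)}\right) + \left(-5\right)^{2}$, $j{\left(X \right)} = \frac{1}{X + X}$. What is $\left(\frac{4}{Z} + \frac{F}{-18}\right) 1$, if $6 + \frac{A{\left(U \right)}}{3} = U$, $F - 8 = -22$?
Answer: $\frac{1259}{1341} \approx 0.93885$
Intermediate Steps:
$F = -14$ ($F = 8 - 22 = -14$)
$A{\left(U \right)} = -18 + 3 U$
$j{\left(X \right)} = \frac{1}{2 X}$
$Z = \frac{149}{6}$ ($Z = \left(\left(-18 + 3 \cdot 6\right) + \frac{1}{2 \left(-3\right)}\right) + \left(-5\right)^{2} = \left(\left(-18 + 18\right) + \frac{1}{2} \left(- \frac{1}{3}\right)\right) + 25 = \left(0 - \frac{1}{6}\right) + 25 = - \frac{1}{6} + 25 = \frac{149}{6} \approx 24.833$)
$\left(\frac{4}{Z} + \frac{F}{-18}\right) 1 = \left(\frac{4}{\frac{149}{6}} - \frac{14}{-18}\right) 1 = \left(4 \cdot \frac{6}{149} - - \frac{7}{9}\right) 1 = \left(\frac{24}{149} + \frac{7}{9}\right) 1 = \frac{1259}{1341} \cdot 1 = \frac{1259}{1341}$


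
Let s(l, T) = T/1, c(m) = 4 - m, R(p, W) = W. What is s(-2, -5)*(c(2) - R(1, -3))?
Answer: -25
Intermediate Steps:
s(l, T) = T (s(l, T) = T*1 = T)
s(-2, -5)*(c(2) - R(1, -3)) = -5*((4 - 1*2) - 1*(-3)) = -5*((4 - 2) + 3) = -5*(2 + 3) = -5*5 = -25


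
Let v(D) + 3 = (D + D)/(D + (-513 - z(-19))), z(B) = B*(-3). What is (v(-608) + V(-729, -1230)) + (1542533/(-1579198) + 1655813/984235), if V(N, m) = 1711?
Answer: 82380912858151689/48183360249430 ≈ 1709.7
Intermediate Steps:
z(B) = -3*B
v(D) = -3 + 2*D/(-570 + D) (v(D) = -3 + (D + D)/(D + (-513 - (-3)*(-19))) = -3 + (2*D)/(D + (-513 - 1*57)) = -3 + (2*D)/(D + (-513 - 57)) = -3 + (2*D)/(D - 570) = -3 + (2*D)/(-570 + D) = -3 + 2*D/(-570 + D))
(v(-608) + V(-729, -1230)) + (1542533/(-1579198) + 1655813/984235) = ((1710 - 1*(-608))/(-570 - 608) + 1711) + (1542533/(-1579198) + 1655813/984235) = ((1710 + 608)/(-1178) + 1711) + (1542533*(-1/1579198) + 1655813*(1/984235)) = (-1/1178*2318 + 1711) + (-1542533/1579198 + 1655813/984235) = (-61/31 + 1711) + 1096641610719/1554301943530 = 52980/31 + 1096641610719/1554301943530 = 82380912858151689/48183360249430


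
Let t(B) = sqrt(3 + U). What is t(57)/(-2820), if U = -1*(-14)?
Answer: -sqrt(17)/2820 ≈ -0.0014621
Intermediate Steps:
U = 14
t(B) = sqrt(17) (t(B) = sqrt(3 + 14) = sqrt(17))
t(57)/(-2820) = sqrt(17)/(-2820) = sqrt(17)*(-1/2820) = -sqrt(17)/2820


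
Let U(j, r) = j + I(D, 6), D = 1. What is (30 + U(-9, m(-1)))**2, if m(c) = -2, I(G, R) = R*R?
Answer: 3249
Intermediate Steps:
I(G, R) = R**2
U(j, r) = 36 + j (U(j, r) = j + 6**2 = j + 36 = 36 + j)
(30 + U(-9, m(-1)))**2 = (30 + (36 - 9))**2 = (30 + 27)**2 = 57**2 = 3249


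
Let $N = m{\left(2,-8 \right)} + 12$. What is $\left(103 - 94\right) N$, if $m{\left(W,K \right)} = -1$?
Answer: $99$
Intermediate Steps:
$N = 11$ ($N = -1 + 12 = 11$)
$\left(103 - 94\right) N = \left(103 - 94\right) 11 = 9 \cdot 11 = 99$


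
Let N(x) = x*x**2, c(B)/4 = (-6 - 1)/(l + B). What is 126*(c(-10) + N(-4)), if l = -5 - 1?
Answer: -15687/2 ≈ -7843.5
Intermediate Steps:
l = -6
c(B) = -28/(-6 + B) (c(B) = 4*((-6 - 1)/(-6 + B)) = 4*(-7/(-6 + B)) = -28/(-6 + B))
N(x) = x**3
126*(c(-10) + N(-4)) = 126*(-28/(-6 - 10) + (-4)**3) = 126*(-28/(-16) - 64) = 126*(-28*(-1/16) - 64) = 126*(7/4 - 64) = 126*(-249/4) = -15687/2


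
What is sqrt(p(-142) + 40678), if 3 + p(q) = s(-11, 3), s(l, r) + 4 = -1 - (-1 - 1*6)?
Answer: sqrt(40677) ≈ 201.69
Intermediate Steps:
s(l, r) = 2 (s(l, r) = -4 + (-1 - (-1 - 1*6)) = -4 + (-1 - (-1 - 6)) = -4 + (-1 - 1*(-7)) = -4 + (-1 + 7) = -4 + 6 = 2)
p(q) = -1 (p(q) = -3 + 2 = -1)
sqrt(p(-142) + 40678) = sqrt(-1 + 40678) = sqrt(40677)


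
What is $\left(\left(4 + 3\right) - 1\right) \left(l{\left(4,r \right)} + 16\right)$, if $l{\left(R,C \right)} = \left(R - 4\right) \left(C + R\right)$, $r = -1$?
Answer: $96$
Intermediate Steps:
$l{\left(R,C \right)} = \left(-4 + R\right) \left(C + R\right)$
$\left(\left(4 + 3\right) - 1\right) \left(l{\left(4,r \right)} + 16\right) = \left(\left(4 + 3\right) - 1\right) \left(\left(4^{2} - -4 - 16 - 4\right) + 16\right) = \left(7 - 1\right) \left(\left(16 + 4 - 16 - 4\right) + 16\right) = 6 \left(0 + 16\right) = 6 \cdot 16 = 96$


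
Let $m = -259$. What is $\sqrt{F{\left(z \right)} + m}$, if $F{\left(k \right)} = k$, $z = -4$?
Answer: $i \sqrt{263} \approx 16.217 i$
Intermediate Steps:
$\sqrt{F{\left(z \right)} + m} = \sqrt{-4 - 259} = \sqrt{-263} = i \sqrt{263}$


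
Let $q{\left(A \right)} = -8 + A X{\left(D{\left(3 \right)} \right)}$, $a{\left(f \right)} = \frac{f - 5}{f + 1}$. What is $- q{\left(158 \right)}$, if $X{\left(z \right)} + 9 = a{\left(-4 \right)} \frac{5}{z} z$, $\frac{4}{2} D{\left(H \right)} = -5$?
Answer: $-940$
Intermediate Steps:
$D{\left(H \right)} = - \frac{5}{2}$ ($D{\left(H \right)} = \frac{1}{2} \left(-5\right) = - \frac{5}{2}$)
$a{\left(f \right)} = \frac{-5 + f}{1 + f}$
$X{\left(z \right)} = 6$ ($X{\left(z \right)} = -9 + \frac{-5 - 4}{1 - 4} \frac{5}{z} z = -9 + \frac{1}{-3} \left(-9\right) \frac{5}{z} z = -9 + \left(- \frac{1}{3}\right) \left(-9\right) \frac{5}{z} z = -9 + 3 \frac{5}{z} z = -9 + \frac{15}{z} z = -9 + 15 = 6$)
$q{\left(A \right)} = -8 + 6 A$ ($q{\left(A \right)} = -8 + A 6 = -8 + 6 A$)
$- q{\left(158 \right)} = - (-8 + 6 \cdot 158) = - (-8 + 948) = \left(-1\right) 940 = -940$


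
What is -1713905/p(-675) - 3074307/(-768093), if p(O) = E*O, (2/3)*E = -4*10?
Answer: -79461933311/2073851100 ≈ -38.316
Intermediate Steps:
E = -60 (E = 3*(-4*10)/2 = (3/2)*(-40) = -60)
p(O) = -60*O
-1713905/p(-675) - 3074307/(-768093) = -1713905/((-60*(-675))) - 3074307/(-768093) = -1713905/40500 - 3074307*(-1/768093) = -1713905*1/40500 + 1024769/256031 = -342781/8100 + 1024769/256031 = -79461933311/2073851100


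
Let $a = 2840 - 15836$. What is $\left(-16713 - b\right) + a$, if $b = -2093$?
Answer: $-27616$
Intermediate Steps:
$a = -12996$
$\left(-16713 - b\right) + a = \left(-16713 - -2093\right) - 12996 = \left(-16713 + 2093\right) - 12996 = -14620 - 12996 = -27616$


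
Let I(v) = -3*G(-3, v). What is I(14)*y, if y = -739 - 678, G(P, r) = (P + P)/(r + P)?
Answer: -25506/11 ≈ -2318.7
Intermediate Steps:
G(P, r) = 2*P/(P + r) (G(P, r) = (2*P)/(P + r) = 2*P/(P + r))
y = -1417
I(v) = 18/(-3 + v) (I(v) = -6*(-3)/(-3 + v) = -(-18)/(-3 + v) = 18/(-3 + v))
I(14)*y = (18/(-3 + 14))*(-1417) = (18/11)*(-1417) = -25506/11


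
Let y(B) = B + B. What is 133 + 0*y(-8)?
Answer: 133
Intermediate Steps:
y(B) = 2*B
133 + 0*y(-8) = 133 + 0*(2*(-8)) = 133 + 0*(-16) = 133 + 0 = 133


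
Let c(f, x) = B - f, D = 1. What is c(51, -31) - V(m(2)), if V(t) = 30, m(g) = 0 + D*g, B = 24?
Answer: -57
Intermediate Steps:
c(f, x) = 24 - f
m(g) = g (m(g) = 0 + 1*g = 0 + g = g)
c(51, -31) - V(m(2)) = (24 - 1*51) - 1*30 = (24 - 51) - 30 = -27 - 30 = -57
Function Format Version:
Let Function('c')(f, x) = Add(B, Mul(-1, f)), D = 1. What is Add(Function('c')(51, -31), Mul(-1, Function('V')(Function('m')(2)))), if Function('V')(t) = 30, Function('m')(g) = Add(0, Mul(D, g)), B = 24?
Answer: -57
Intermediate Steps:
Function('c')(f, x) = Add(24, Mul(-1, f))
Function('m')(g) = g (Function('m')(g) = Add(0, Mul(1, g)) = Add(0, g) = g)
Add(Function('c')(51, -31), Mul(-1, Function('V')(Function('m')(2)))) = Add(Add(24, Mul(-1, 51)), Mul(-1, 30)) = Add(Add(24, -51), -30) = Add(-27, -30) = -57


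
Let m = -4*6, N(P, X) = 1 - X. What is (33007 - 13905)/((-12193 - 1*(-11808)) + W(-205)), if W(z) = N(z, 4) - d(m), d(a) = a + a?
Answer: -9551/170 ≈ -56.182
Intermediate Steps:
m = -24
d(a) = 2*a
W(z) = 45 (W(z) = (1 - 1*4) - 2*(-24) = (1 - 4) - 1*(-48) = -3 + 48 = 45)
(33007 - 13905)/((-12193 - 1*(-11808)) + W(-205)) = (33007 - 13905)/((-12193 - 1*(-11808)) + 45) = 19102/((-12193 + 11808) + 45) = 19102/(-385 + 45) = 19102/(-340) = 19102*(-1/340) = -9551/170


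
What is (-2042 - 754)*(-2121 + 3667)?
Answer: -4322616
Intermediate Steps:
(-2042 - 754)*(-2121 + 3667) = -2796*1546 = -4322616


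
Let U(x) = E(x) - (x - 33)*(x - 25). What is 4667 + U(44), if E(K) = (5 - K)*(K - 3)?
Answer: 2859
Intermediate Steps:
E(K) = (-3 + K)*(5 - K) (E(K) = (5 - K)*(-3 + K) = (-3 + K)*(5 - K))
U(x) = -15 - x**2 + 8*x - (-33 + x)*(-25 + x) (U(x) = (-15 - x**2 + 8*x) - (x - 33)*(x - 25) = (-15 - x**2 + 8*x) - (-33 + x)*(-25 + x) = -15 - x**2 + 8*x - (-33 + x)*(-25 + x))
4667 + U(44) = 4667 + (-840 - 2*44**2 + 66*44) = 4667 + (-840 - 2*1936 + 2904) = 4667 + (-840 - 3872 + 2904) = 4667 - 1808 = 2859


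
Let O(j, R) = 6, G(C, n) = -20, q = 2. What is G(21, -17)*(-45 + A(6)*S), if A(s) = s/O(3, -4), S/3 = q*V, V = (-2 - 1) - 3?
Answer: 1620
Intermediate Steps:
V = -6 (V = -3 - 3 = -6)
S = -36 (S = 3*(2*(-6)) = 3*(-12) = -36)
A(s) = s/6
G(21, -17)*(-45 + A(6)*S) = -20*(-45 + ((1/6)*6)*(-36)) = -20*(-45 + 1*(-36)) = -20*(-45 - 36) = -20*(-81) = 1620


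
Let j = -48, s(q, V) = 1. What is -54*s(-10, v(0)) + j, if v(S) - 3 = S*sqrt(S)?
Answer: -102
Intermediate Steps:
v(S) = 3 + S**(3/2) (v(S) = 3 + S*sqrt(S) = 3 + S**(3/2))
-54*s(-10, v(0)) + j = -54*1 - 48 = -54 - 48 = -102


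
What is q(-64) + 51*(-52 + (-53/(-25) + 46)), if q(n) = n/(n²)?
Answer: -316633/1600 ≈ -197.90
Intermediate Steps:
q(n) = 1/n (q(n) = n/n² = 1/n)
q(-64) + 51*(-52 + (-53/(-25) + 46)) = 1/(-64) + 51*(-52 + (-53/(-25) + 46)) = -1/64 + 51*(-52 + (-53*(-1/25) + 46)) = -1/64 + 51*(-52 + (53/25 + 46)) = -1/64 + 51*(-52 + 1203/25) = -1/64 + 51*(-97/25) = -1/64 - 4947/25 = -316633/1600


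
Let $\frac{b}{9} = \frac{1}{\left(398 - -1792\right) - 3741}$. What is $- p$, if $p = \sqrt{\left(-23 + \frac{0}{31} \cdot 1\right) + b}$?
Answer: $- \frac{i \sqrt{6149198}}{517} \approx - 4.7964 i$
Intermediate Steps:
$b = - \frac{3}{517}$ ($b = \frac{9}{\left(398 - -1792\right) - 3741} = \frac{9}{\left(398 + 1792\right) - 3741} = \frac{9}{2190 - 3741} = \frac{9}{-1551} = 9 \left(- \frac{1}{1551}\right) = - \frac{3}{517} \approx -0.0058027$)
$p = \frac{i \sqrt{6149198}}{517}$ ($p = \sqrt{\left(-23 + \frac{0}{31} \cdot 1\right) - \frac{3}{517}} = \sqrt{\left(-23 + 0 \cdot \frac{1}{31} \cdot 1\right) - \frac{3}{517}} = \sqrt{\left(-23 + 0 \cdot 1\right) - \frac{3}{517}} = \sqrt{\left(-23 + 0\right) - \frac{3}{517}} = \sqrt{-23 - \frac{3}{517}} = \sqrt{- \frac{11894}{517}} = \frac{i \sqrt{6149198}}{517} \approx 4.7964 i$)
$- p = - \frac{i \sqrt{6149198}}{517}$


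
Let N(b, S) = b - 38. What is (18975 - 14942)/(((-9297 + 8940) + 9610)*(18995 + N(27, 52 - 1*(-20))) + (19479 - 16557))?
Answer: 4033/175661874 ≈ 2.2959e-5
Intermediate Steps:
N(b, S) = -38 + b
(18975 - 14942)/(((-9297 + 8940) + 9610)*(18995 + N(27, 52 - 1*(-20))) + (19479 - 16557)) = (18975 - 14942)/(((-9297 + 8940) + 9610)*(18995 + (-38 + 27)) + (19479 - 16557)) = 4033/((-357 + 9610)*(18995 - 11) + 2922) = 4033/(9253*18984 + 2922) = 4033/(175658952 + 2922) = 4033/175661874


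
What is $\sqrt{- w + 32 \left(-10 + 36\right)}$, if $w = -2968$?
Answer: $10 \sqrt{38} \approx 61.644$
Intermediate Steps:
$\sqrt{- w + 32 \left(-10 + 36\right)} = \sqrt{\left(-1\right) \left(-2968\right) + 32 \left(-10 + 36\right)} = \sqrt{2968 + 32 \cdot 26} = \sqrt{2968 + 832} = \sqrt{3800} = 10 \sqrt{38}$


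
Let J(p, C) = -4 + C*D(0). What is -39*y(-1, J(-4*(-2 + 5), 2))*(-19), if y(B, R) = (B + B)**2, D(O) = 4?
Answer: 2964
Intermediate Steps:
J(p, C) = -4 + 4*C (J(p, C) = -4 + C*4 = -4 + 4*C)
y(B, R) = 4*B**2 (y(B, R) = (2*B)**2 = 4*B**2)
-39*y(-1, J(-4*(-2 + 5), 2))*(-19) = -156*(-1)**2*(-19) = -156*(-19) = 2964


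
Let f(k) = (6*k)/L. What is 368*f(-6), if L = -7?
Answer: 13248/7 ≈ 1892.6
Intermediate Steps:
f(k) = -6*k/7 (f(k) = (6*k)/(-7) = (6*k)*(-⅐) = -6*k/7)
368*f(-6) = 368*(-6/7*(-6)) = 368*(36/7) = 13248/7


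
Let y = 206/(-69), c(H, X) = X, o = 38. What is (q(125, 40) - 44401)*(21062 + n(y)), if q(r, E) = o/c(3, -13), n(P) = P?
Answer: -279595755024/299 ≈ -9.3510e+8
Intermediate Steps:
y = -206/69 (y = 206*(-1/69) = -206/69 ≈ -2.9855)
q(r, E) = -38/13 (q(r, E) = 38/(-13) = 38*(-1/13) = -38/13)
(q(125, 40) - 44401)*(21062 + n(y)) = (-38/13 - 44401)*(21062 - 206/69) = -577251/13*1453072/69 = -279595755024/299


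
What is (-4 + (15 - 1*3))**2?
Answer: 64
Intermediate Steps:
(-4 + (15 - 1*3))**2 = (-4 + (15 - 3))**2 = (-4 + 12)**2 = 8**2 = 64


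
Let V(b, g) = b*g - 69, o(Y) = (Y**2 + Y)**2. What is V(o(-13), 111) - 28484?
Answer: 2672743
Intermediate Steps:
o(Y) = (Y + Y**2)**2
V(b, g) = -69 + b*g
V(o(-13), 111) - 28484 = (-69 + ((-13)**2*(1 - 13)**2)*111) - 28484 = (-69 + (169*(-12)**2)*111) - 28484 = (-69 + (169*144)*111) - 28484 = (-69 + 24336*111) - 28484 = (-69 + 2701296) - 28484 = 2701227 - 28484 = 2672743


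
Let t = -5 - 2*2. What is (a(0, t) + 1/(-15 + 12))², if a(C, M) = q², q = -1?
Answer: 4/9 ≈ 0.44444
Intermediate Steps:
t = -9 (t = -5 - 4 = -9)
a(C, M) = 1 (a(C, M) = (-1)² = 1)
(a(0, t) + 1/(-15 + 12))² = (1 + 1/(-15 + 12))² = (1 + 1/(-3))² = (1 - ⅓)² = (⅔)² = 4/9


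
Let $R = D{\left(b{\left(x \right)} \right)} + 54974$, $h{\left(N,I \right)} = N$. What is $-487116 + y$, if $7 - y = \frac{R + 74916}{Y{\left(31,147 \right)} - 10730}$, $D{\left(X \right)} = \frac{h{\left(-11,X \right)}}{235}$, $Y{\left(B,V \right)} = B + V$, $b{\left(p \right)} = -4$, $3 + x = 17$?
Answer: $- \frac{1207863405341}{2479720} \approx -4.871 \cdot 10^{5}$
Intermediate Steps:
$x = 14$ ($x = -3 + 17 = 14$)
$D{\left(X \right)} = - \frac{11}{235}$
$R = \frac{12918879}{235}$ ($R = - \frac{11}{235} + 54974 = \frac{12918879}{235} \approx 54974.0$)
$y = \frac{47882179}{2479720}$ ($y = 7 - \frac{\frac{12918879}{235} + 74916}{\left(31 + 147\right) - 10730} = 7 - \frac{30524139}{235 \left(178 - 10730\right)} = 7 - \frac{30524139}{235 \left(-10552\right)} = 7 - \frac{30524139}{235} \left(- \frac{1}{10552}\right) = 7 - - \frac{30524139}{2479720} = 7 + \frac{30524139}{2479720} = \frac{47882179}{2479720} \approx 19.31$)
$-487116 + y = -487116 + \frac{47882179}{2479720} = - \frac{1207863405341}{2479720}$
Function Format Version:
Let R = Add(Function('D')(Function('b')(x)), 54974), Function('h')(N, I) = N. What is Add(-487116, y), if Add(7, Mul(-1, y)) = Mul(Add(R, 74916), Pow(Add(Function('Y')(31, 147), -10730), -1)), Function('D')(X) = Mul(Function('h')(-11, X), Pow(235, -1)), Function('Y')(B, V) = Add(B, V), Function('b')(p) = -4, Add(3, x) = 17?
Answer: Rational(-1207863405341, 2479720) ≈ -4.8710e+5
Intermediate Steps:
x = 14 (x = Add(-3, 17) = 14)
Function('D')(X) = Rational(-11, 235) (Function('D')(X) = Mul(-11, Pow(235, -1)) = Mul(-11, Rational(1, 235)) = Rational(-11, 235))
R = Rational(12918879, 235) (R = Add(Rational(-11, 235), 54974) = Rational(12918879, 235) ≈ 54974.)
y = Rational(47882179, 2479720) (y = Add(7, Mul(-1, Mul(Add(Rational(12918879, 235), 74916), Pow(Add(Add(31, 147), -10730), -1)))) = Add(7, Mul(-1, Mul(Rational(30524139, 235), Pow(Add(178, -10730), -1)))) = Add(7, Mul(-1, Mul(Rational(30524139, 235), Pow(-10552, -1)))) = Add(7, Mul(-1, Mul(Rational(30524139, 235), Rational(-1, 10552)))) = Add(7, Mul(-1, Rational(-30524139, 2479720))) = Add(7, Rational(30524139, 2479720)) = Rational(47882179, 2479720) ≈ 19.310)
Add(-487116, y) = Add(-487116, Rational(47882179, 2479720)) = Rational(-1207863405341, 2479720)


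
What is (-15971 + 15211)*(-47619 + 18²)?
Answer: 35944200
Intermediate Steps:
(-15971 + 15211)*(-47619 + 18²) = -760*(-47619 + 324) = -760*(-47295) = 35944200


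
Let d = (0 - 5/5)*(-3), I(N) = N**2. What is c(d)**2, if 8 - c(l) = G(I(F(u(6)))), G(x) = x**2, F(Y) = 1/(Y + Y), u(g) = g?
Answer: 27518496769/429981696 ≈ 63.999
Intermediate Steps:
F(Y) = 1/(2*Y)
d = 3 (d = (0 - 5*1/5)*(-3) = (0 - 1)*(-3) = -1*(-3) = 3)
c(l) = 165887/20736 (c(l) = 8 - (((1/2)/6)**2)**2 = 8 - (((1/2)*(1/6))**2)**2 = 8 - ((1/12)**2)**2 = 8 - (1/144)**2 = 8 - 1*1/20736 = 8 - 1/20736 = 165887/20736)
c(d)**2 = (165887/20736)**2 = 27518496769/429981696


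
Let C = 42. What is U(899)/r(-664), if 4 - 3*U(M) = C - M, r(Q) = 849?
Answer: 287/849 ≈ 0.33804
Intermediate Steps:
U(M) = -38/3 + M/3 (U(M) = 4/3 - (42 - M)/3 = 4/3 + (-14 + M/3) = -38/3 + M/3)
U(899)/r(-664) = (-38/3 + (1/3)*899)/849 = (-38/3 + 899/3)*(1/849) = 287*(1/849) = 287/849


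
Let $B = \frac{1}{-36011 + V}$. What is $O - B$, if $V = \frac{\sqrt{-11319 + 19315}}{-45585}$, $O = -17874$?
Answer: $- \frac{48165495715941158452671}{2694723944879251229} - \frac{91170 \sqrt{1999}}{2694723944879251229} \approx -17874.0$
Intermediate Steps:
$V = - \frac{2 \sqrt{1999}}{45585}$ ($V = \sqrt{7996} \left(- \frac{1}{45585}\right) = 2 \sqrt{1999} \left(- \frac{1}{45585}\right) = - \frac{2 \sqrt{1999}}{45585} \approx -0.0019616$)
$B = \frac{1}{-36011 - \frac{2 \sqrt{1999}}{45585}} \approx -2.7769 \cdot 10^{-5}$
$O - B = -17874 - \left(- \frac{74830578014475}{2694723944879251229} + \frac{91170 \sqrt{1999}}{2694723944879251229}\right) = -17874 + \left(\frac{74830578014475}{2694723944879251229} - \frac{91170 \sqrt{1999}}{2694723944879251229}\right) = - \frac{48165495715941158452671}{2694723944879251229} - \frac{91170 \sqrt{1999}}{2694723944879251229}$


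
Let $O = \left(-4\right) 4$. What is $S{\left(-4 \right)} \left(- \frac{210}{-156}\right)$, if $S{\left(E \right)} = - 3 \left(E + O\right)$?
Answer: $\frac{1050}{13} \approx 80.769$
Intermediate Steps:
$O = -16$
$S{\left(E \right)} = 48 - 3 E$ ($S{\left(E \right)} = - 3 \left(E - 16\right) = - 3 \left(-16 + E\right) = 48 - 3 E$)
$S{\left(-4 \right)} \left(- \frac{210}{-156}\right) = \left(48 - -12\right) \left(- \frac{210}{-156}\right) = \left(48 + 12\right) \left(\left(-210\right) \left(- \frac{1}{156}\right)\right) = 60 \cdot \frac{35}{26} = \frac{1050}{13}$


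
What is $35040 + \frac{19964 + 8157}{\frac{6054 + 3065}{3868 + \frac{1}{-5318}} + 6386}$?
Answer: $\frac{4605137956285583}{131408661720} \approx 35044.0$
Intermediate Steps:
$35040 + \frac{19964 + 8157}{\frac{6054 + 3065}{3868 + \frac{1}{-5318}} + 6386} = 35040 + \frac{28121}{\frac{9119}{3868 - \frac{1}{5318}} + 6386} = 35040 + \frac{28121}{\frac{9119}{\frac{20570023}{5318}} + 6386} = 35040 + \frac{28121}{9119 \cdot \frac{5318}{20570023} + 6386} = 35040 + \frac{28121}{\frac{48494842}{20570023} + 6386} = 35040 + \frac{28121}{\frac{131408661720}{20570023}} = 35040 + 28121 \cdot \frac{20570023}{131408661720} = 35040 + \frac{578449616783}{131408661720} = \frac{4605137956285583}{131408661720}$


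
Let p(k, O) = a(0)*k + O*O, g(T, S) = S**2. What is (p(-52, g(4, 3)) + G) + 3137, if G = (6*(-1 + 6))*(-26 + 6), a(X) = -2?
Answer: 2722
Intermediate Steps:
G = -600 (G = (6*5)*(-20) = 30*(-20) = -600)
p(k, O) = O**2 - 2*k (p(k, O) = -2*k + O*O = -2*k + O**2 = O**2 - 2*k)
(p(-52, g(4, 3)) + G) + 3137 = (((3**2)**2 - 2*(-52)) - 600) + 3137 = ((9**2 + 104) - 600) + 3137 = ((81 + 104) - 600) + 3137 = (185 - 600) + 3137 = -415 + 3137 = 2722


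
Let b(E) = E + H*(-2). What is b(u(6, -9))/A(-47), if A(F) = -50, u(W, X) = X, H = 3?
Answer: 3/10 ≈ 0.30000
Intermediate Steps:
b(E) = -6 + E (b(E) = E + 3*(-2) = E - 6 = -6 + E)
b(u(6, -9))/A(-47) = (-6 - 9)/(-50) = -15*(-1/50) = 3/10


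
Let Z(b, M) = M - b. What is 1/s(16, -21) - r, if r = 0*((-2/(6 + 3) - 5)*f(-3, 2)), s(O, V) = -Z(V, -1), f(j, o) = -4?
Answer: -1/20 ≈ -0.050000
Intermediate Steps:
s(O, V) = 1 + V (s(O, V) = -(-1 - V) = 1 + V)
r = 0 (r = 0*((-2/(6 + 3) - 5)*(-4)) = 0*((-2/9 - 5)*(-4)) = 0*(-47/9*(-4)) = 0*(188/9) = 0)
1/s(16, -21) - r = 1/(1 - 21) - 1*0 = 1/(-20) + 0 = -1/20 + 0 = -1/20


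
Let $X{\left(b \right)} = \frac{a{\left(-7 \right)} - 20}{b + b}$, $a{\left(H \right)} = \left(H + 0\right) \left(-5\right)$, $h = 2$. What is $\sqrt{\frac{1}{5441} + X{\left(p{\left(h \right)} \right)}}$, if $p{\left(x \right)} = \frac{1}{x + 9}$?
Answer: $\frac{\sqrt{9769500494}}{10882} \approx 9.083$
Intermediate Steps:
$a{\left(H \right)} = - 5 H$ ($a{\left(H \right)} = H \left(-5\right) = - 5 H$)
$p{\left(x \right)} = \frac{1}{9 + x}$
$X{\left(b \right)} = \frac{15}{2 b}$ ($X{\left(b \right)} = \frac{\left(-5\right) \left(-7\right) - 20}{b + b} = \frac{35 - 20}{2 b} = 15 \frac{1}{2 b} = \frac{15}{2 b}$)
$\sqrt{\frac{1}{5441} + X{\left(p{\left(h \right)} \right)}} = \sqrt{\frac{1}{5441} + \frac{15}{2 \frac{1}{9 + 2}}} = \sqrt{\frac{1}{5441} + \frac{15}{2 \cdot \frac{1}{11}}} = \sqrt{\frac{1}{5441} + \frac{15 \frac{1}{\frac{1}{11}}}{2}} = \sqrt{\frac{1}{5441} + \frac{15}{2} \cdot 11} = \sqrt{\frac{1}{5441} + \frac{165}{2}} = \sqrt{\frac{897767}{10882}} = \frac{\sqrt{9769500494}}{10882}$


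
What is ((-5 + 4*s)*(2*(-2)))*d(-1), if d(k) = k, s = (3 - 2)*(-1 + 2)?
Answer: -4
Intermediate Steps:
s = 1 (s = 1*1 = 1)
((-5 + 4*s)*(2*(-2)))*d(-1) = ((-5 + 4*1)*(2*(-2)))*(-1) = ((-5 + 4)*(-4))*(-1) = -1*(-4)*(-1) = 4*(-1) = -4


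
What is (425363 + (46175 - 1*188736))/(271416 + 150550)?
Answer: 141401/210983 ≈ 0.67020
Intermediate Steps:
(425363 + (46175 - 1*188736))/(271416 + 150550) = (425363 + (46175 - 188736))/421966 = (425363 - 142561)*(1/421966) = 282802*(1/421966) = 141401/210983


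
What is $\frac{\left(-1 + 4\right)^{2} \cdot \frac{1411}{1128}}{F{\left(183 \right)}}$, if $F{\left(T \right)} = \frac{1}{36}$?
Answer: $\frac{38097}{94} \approx 405.29$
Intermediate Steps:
$F{\left(T \right)} = \frac{1}{36}$
$\frac{\left(-1 + 4\right)^{2} \cdot \frac{1411}{1128}}{F{\left(183 \right)}} = \left(-1 + 4\right)^{2} \cdot \frac{1411}{1128} \frac{1}{\frac{1}{36}} = 3^{2} \cdot 1411 \cdot \frac{1}{1128} \cdot 36 = 9 \cdot \frac{1411}{1128} \cdot 36 = \frac{4233}{376} \cdot 36 = \frac{38097}{94}$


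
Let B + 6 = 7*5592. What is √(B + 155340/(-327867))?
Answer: 3*√51940217792942/109289 ≈ 197.83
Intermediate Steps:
B = 39138 (B = -6 + 7*5592 = -6 + 39144 = 39138)
√(B + 155340/(-327867)) = √(39138 + 155340/(-327867)) = √(39138 + 155340*(-1/327867)) = √(39138 - 51780/109289) = √(4277301102/109289) = 3*√51940217792942/109289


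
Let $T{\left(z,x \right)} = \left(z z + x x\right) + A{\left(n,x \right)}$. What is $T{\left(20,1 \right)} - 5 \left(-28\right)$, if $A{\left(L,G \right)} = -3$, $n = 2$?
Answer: $538$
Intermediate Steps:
$T{\left(z,x \right)} = -3 + x^{2} + z^{2}$ ($T{\left(z,x \right)} = \left(z z + x x\right) - 3 = \left(z^{2} + x^{2}\right) - 3 = \left(x^{2} + z^{2}\right) - 3 = -3 + x^{2} + z^{2}$)
$T{\left(20,1 \right)} - 5 \left(-28\right) = \left(-3 + 1^{2} + 20^{2}\right) - 5 \left(-28\right) = \left(-3 + 1 + 400\right) - -140 = 398 + 140 = 538$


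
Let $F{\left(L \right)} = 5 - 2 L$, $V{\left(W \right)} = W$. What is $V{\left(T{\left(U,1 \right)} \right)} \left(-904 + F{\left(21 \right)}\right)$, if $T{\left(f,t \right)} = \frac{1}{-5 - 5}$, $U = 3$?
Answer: $\frac{941}{10} \approx 94.1$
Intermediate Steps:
$T{\left(f,t \right)} = - \frac{1}{10}$ ($T{\left(f,t \right)} = \frac{1}{-10} = - \frac{1}{10}$)
$V{\left(T{\left(U,1 \right)} \right)} \left(-904 + F{\left(21 \right)}\right) = - \frac{-904 + \left(5 - 42\right)}{10} = - \frac{-904 - 37}{10} = \left(- \frac{1}{10}\right) \left(-941\right) = \frac{941}{10}$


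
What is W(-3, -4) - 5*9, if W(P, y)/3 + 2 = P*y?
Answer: -15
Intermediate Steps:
W(P, y) = -6 + 3*P*y (W(P, y) = -6 + 3*(P*y) = -6 + 3*P*y)
W(-3, -4) - 5*9 = (-6 + 3*(-3)*(-4)) - 5*9 = (-6 + 36) - 45 = 30 - 45 = -15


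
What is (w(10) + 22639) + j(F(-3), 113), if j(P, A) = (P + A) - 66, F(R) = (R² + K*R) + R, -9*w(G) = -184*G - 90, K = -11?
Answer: 206455/9 ≈ 22939.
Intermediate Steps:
w(G) = 10 + 184*G/9 (w(G) = -(-184*G - 90)/9 = -(-90 - 184*G)/9 = 10 + 184*G/9)
F(R) = R² - 10*R (F(R) = (R² - 11*R) + R = R² - 10*R)
j(P, A) = -66 + A + P (j(P, A) = (A + P) - 66 = -66 + A + P)
(w(10) + 22639) + j(F(-3), 113) = ((10 + (184/9)*10) + 22639) + (-66 + 113 - 3*(-10 - 3)) = ((10 + 1840/9) + 22639) + (-66 + 113 - 3*(-13)) = (1930/9 + 22639) + (-66 + 113 + 39) = 205681/9 + 86 = 206455/9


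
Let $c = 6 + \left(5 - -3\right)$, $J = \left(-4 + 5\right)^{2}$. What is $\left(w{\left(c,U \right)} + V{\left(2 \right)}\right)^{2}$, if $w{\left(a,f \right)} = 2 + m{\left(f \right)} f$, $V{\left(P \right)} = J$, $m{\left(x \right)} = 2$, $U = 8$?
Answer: $361$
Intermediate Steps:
$J = 1$ ($J = 1^{2} = 1$)
$V{\left(P \right)} = 1$
$c = 14$ ($c = 6 + \left(5 + 3\right) = 6 + 8 = 14$)
$w{\left(a,f \right)} = 2 + 2 f$
$\left(w{\left(c,U \right)} + V{\left(2 \right)}\right)^{2} = \left(\left(2 + 2 \cdot 8\right) + 1\right)^{2} = \left(\left(2 + 16\right) + 1\right)^{2} = \left(18 + 1\right)^{2} = 19^{2} = 361$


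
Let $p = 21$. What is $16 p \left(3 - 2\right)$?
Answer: $336$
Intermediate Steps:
$16 p \left(3 - 2\right) = 16 \cdot 21 \left(3 - 2\right) = 336 \left(3 - 2\right) = 336 \cdot 1 = 336$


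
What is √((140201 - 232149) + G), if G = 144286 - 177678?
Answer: 2*I*√31335 ≈ 354.03*I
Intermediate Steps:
G = -33392
√((140201 - 232149) + G) = √((140201 - 232149) - 33392) = √(-91948 - 33392) = √(-125340) = 2*I*√31335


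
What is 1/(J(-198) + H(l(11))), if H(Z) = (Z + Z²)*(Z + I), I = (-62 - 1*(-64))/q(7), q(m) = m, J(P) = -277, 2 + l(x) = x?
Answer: 7/3911 ≈ 0.0017898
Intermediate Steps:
l(x) = -2 + x
I = 2/7 (I = (-62 - 1*(-64))/7 = (-62 + 64)*(⅐) = 2*(⅐) = 2/7 ≈ 0.28571)
H(Z) = (2/7 + Z)*(Z + Z²) (H(Z) = (Z + Z²)*(Z + 2/7) = (Z + Z²)*(2/7 + Z) = (2/7 + Z)*(Z + Z²))
1/(J(-198) + H(l(11))) = 1/(-277 + (-2 + 11)*(2 + 7*(-2 + 11)² + 9*(-2 + 11))/7) = 1/(-277 + (⅐)*9*(2 + 7*9² + 9*9)) = 1/(-277 + (⅐)*9*(2 + 7*81 + 81)) = 1/(-277 + (⅐)*9*(2 + 567 + 81)) = 1/(-277 + (⅐)*9*650) = 1/(-277 + 5850/7) = 1/(3911/7) = 7/3911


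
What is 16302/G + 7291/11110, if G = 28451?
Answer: 388551461/316090610 ≈ 1.2292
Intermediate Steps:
16302/G + 7291/11110 = 16302/28451 + 7291/11110 = 388551461/316090610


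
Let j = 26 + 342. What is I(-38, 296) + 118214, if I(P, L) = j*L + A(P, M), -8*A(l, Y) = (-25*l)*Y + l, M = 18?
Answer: 900037/4 ≈ 2.2501e+5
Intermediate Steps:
A(l, Y) = -l/8 + 25*Y*l/8 (A(l, Y) = -((-25*l)*Y + l)/8 = -(-25*Y*l + l)/8 = -(l - 25*Y*l)/8 = -l/8 + 25*Y*l/8)
j = 368
I(P, L) = 368*L + 449*P/8 (I(P, L) = 368*L + P*(-1 + 25*18)/8 = 368*L + P*(-1 + 450)/8 = 368*L + (1/8)*P*449 = 368*L + 449*P/8)
I(-38, 296) + 118214 = (368*296 + (449/8)*(-38)) + 118214 = (108928 - 8531/4) + 118214 = 427181/4 + 118214 = 900037/4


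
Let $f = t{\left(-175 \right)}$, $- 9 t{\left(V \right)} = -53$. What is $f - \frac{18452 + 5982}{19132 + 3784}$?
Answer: $\frac{497321}{103122} \approx 4.8226$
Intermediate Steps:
$t{\left(V \right)} = \frac{53}{9}$ ($t{\left(V \right)} = \left(- \frac{1}{9}\right) \left(-53\right) = \frac{53}{9}$)
$f = \frac{53}{9} \approx 5.8889$
$f - \frac{18452 + 5982}{19132 + 3784} = \frac{53}{9} - \frac{18452 + 5982}{19132 + 3784} = \frac{53}{9} - \frac{24434}{22916} = \frac{53}{9} - 24434 \cdot \frac{1}{22916} = \frac{53}{9} - \frac{12217}{11458} = \frac{497321}{103122}$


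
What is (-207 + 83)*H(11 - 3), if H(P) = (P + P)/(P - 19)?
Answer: 1984/11 ≈ 180.36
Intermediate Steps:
H(P) = 2*P/(-19 + P) (H(P) = (2*P)/(-19 + P) = 2*P/(-19 + P))
(-207 + 83)*H(11 - 3) = (-207 + 83)*(2*(11 - 3)/(-19 + (11 - 3))) = -248*8/(-19 + 8) = -248*8/(-11) = -248*8*(-1)/11 = -124*(-16/11) = 1984/11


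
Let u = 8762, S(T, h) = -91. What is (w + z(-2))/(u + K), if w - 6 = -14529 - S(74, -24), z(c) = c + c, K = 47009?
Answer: -14436/55771 ≈ -0.25884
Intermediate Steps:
z(c) = 2*c
w = -14432 (w = 6 + (-14529 - 1*(-91)) = 6 + (-14529 + 91) = 6 - 14438 = -14432)
(w + z(-2))/(u + K) = (-14432 + 2*(-2))/(8762 + 47009) = (-14432 - 4)/55771 = -14436*1/55771 = -14436/55771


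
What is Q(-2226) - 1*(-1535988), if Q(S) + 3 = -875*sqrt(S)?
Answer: 1535985 - 875*I*sqrt(2226) ≈ 1.536e+6 - 41283.0*I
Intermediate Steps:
Q(S) = -3 - 875*sqrt(S)
Q(-2226) - 1*(-1535988) = (-3 - 875*I*sqrt(2226)) - 1*(-1535988) = (-3 - 875*I*sqrt(2226)) + 1535988 = 1535985 - 875*I*sqrt(2226)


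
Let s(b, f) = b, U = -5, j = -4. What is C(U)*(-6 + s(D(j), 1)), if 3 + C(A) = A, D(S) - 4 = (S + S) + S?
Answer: 112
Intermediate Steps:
D(S) = 4 + 3*S (D(S) = 4 + ((S + S) + S) = 4 + (2*S + S) = 4 + 3*S)
C(A) = -3 + A
C(U)*(-6 + s(D(j), 1)) = (-3 - 5)*(-6 + (4 + 3*(-4))) = -8*(-6 + (4 - 12)) = -8*(-6 - 8) = -8*(-14) = 112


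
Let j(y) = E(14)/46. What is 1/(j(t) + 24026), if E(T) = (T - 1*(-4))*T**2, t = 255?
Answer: 23/554362 ≈ 4.1489e-5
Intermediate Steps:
E(T) = T**2*(4 + T) (E(T) = (T + 4)*T**2 = (4 + T)*T**2 = T**2*(4 + T))
j(y) = 1764/23 (j(y) = (14**2*(4 + 14))/46 = (196*18)*(1/46) = 3528*(1/46) = 1764/23)
1/(j(t) + 24026) = 1/(1764/23 + 24026) = 1/(554362/23) = 23/554362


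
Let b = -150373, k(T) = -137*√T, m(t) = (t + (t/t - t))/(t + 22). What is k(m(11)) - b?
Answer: 150373 - 137*√33/33 ≈ 1.5035e+5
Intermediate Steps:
m(t) = 1/(22 + t) (m(t) = (t + (1 - t))/(22 + t) = 1/(22 + t))
k(m(11)) - b = -137/√(22 + 11) - 1*(-150373) = -137*√33/33 + 150373 = 150373 - 137*√33/33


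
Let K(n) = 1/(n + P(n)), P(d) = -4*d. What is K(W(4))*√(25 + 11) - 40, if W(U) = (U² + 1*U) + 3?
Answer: -922/23 ≈ -40.087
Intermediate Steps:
W(U) = 3 + U + U² (W(U) = (U² + U) + 3 = (U + U²) + 3 = 3 + U + U²)
K(n) = -1/(3*n) (K(n) = 1/(n - 4*n) = 1/(-3*n) = -1/(3*n))
K(W(4))*√(25 + 11) - 40 = (-1/(3*(3 + 4 + 4²)))*√(25 + 11) - 40 = (-1/(3*(3 + 4 + 16)))*√36 - 40 = -⅓/23*6 - 40 = -⅓*1/23*6 - 40 = -1/69*6 - 40 = -2/23 - 40 = -922/23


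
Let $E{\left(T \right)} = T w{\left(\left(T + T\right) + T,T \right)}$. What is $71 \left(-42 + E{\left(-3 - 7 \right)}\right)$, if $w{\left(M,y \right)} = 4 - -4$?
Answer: $-8662$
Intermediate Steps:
$w{\left(M,y \right)} = 8$ ($w{\left(M,y \right)} = 4 + 4 = 8$)
$E{\left(T \right)} = 8 T$ ($E{\left(T \right)} = T 8 = 8 T$)
$71 \left(-42 + E{\left(-3 - 7 \right)}\right) = 71 \left(-42 + 8 \left(-3 - 7\right)\right) = 71 \left(-42 + 8 \left(-10\right)\right) = 71 \left(-42 - 80\right) = 71 \left(-122\right) = -8662$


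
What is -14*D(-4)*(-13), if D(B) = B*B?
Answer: 2912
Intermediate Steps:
D(B) = B²
-14*D(-4)*(-13) = -14*(-4)²*(-13) = -14*16*(-13) = -224*(-13) = 2912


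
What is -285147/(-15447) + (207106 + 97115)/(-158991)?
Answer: 4515167210/272881553 ≈ 16.546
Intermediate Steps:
-285147/(-15447) + (207106 + 97115)/(-158991) = -285147*(-1/15447) + 304221*(-1/158991) = 95049/5149 - 101407/52997 = 4515167210/272881553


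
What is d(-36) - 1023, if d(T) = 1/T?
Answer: -36829/36 ≈ -1023.0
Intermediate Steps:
d(-36) - 1023 = 1/(-36) - 1023 = -1/36 - 1023 = -36829/36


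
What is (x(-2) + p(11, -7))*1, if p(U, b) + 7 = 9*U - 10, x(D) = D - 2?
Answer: 78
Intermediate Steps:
x(D) = -2 + D
p(U, b) = -17 + 9*U (p(U, b) = -7 + (9*U - 10) = -7 + (-10 + 9*U) = -17 + 9*U)
(x(-2) + p(11, -7))*1 = ((-2 - 2) + (-17 + 9*11))*1 = (-4 + (-17 + 99))*1 = (-4 + 82)*1 = 78*1 = 78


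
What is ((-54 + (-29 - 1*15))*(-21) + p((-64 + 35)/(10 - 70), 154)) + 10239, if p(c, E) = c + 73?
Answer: 742229/60 ≈ 12370.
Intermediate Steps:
p(c, E) = 73 + c
((-54 + (-29 - 1*15))*(-21) + p((-64 + 35)/(10 - 70), 154)) + 10239 = ((-54 + (-29 - 1*15))*(-21) + (73 + (-64 + 35)/(10 - 70))) + 10239 = ((-54 + (-29 - 15))*(-21) + (73 - 29/(-60))) + 10239 = ((-54 - 44)*(-21) + (73 - 29*(-1/60))) + 10239 = (-98*(-21) + (73 + 29/60)) + 10239 = (2058 + 4409/60) + 10239 = 127889/60 + 10239 = 742229/60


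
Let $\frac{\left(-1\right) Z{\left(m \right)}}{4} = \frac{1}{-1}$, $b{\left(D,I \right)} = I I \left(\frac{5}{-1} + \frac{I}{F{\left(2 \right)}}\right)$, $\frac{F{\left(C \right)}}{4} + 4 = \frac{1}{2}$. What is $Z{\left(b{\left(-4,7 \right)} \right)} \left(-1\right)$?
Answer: $-4$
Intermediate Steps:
$F{\left(C \right)} = -14$ ($F{\left(C \right)} = -16 + \frac{4}{2} = -16 + 4 \cdot \frac{1}{2} = -16 + 2 = -14$)
$b{\left(D,I \right)} = I^{2} \left(-5 - \frac{I}{14}\right)$ ($b{\left(D,I \right)} = I I \left(\frac{5}{-1} + \frac{I}{-14}\right) = I^{2} \left(5 \left(-1\right) + I \left(- \frac{1}{14}\right)\right) = I^{2} \left(-5 - \frac{I}{14}\right)$)
$Z{\left(m \right)} = 4$ ($Z{\left(m \right)} = - \frac{4}{-1} = \left(-4\right) \left(-1\right) = 4$)
$Z{\left(b{\left(-4,7 \right)} \right)} \left(-1\right) = 4 \left(-1\right) = -4$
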